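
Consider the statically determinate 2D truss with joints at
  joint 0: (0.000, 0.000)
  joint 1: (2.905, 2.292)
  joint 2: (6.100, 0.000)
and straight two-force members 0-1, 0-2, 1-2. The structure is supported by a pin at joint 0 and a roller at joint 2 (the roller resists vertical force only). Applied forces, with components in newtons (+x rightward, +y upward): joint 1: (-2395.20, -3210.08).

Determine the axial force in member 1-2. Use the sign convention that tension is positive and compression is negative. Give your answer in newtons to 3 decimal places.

N=3 nodes, M=3 members, R=3 reactions → 2N=6, M+R=6
member 0 (0-1): L=3.7003, (cx,cy)=(0.7851,0.6194)
member 1 (0-2): L=6.1000, (cx,cy)=(1.0000,0.0000)
member 2 (1-2): L=3.9321, (cx,cy)=(0.8125,-0.5829)
solve A·x = −loads:
  F[0-1] = -4167.3880 N (compression)
  F[0-2] = +876.4892 N (tension)
  F[1-2] = -1078.6948 N (compression)
  Rx@0 = +2395.2000 N
  Ry@0 = +2581.3121 N
  Ry@2 = +628.7679 N

-1078.695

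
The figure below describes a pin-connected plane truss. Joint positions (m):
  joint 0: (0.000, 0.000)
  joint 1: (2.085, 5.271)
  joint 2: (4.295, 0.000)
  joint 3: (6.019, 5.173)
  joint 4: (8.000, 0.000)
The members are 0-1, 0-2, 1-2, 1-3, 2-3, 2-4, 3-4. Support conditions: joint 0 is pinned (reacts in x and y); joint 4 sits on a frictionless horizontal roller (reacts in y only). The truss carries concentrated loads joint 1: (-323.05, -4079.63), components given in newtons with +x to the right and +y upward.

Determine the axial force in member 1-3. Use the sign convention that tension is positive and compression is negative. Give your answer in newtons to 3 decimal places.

N=5 nodes, M=7 members, R=3 reactions → 2N=10, M+R=10
member 0 (0-1): L=5.6684, (cx,cy)=(0.3678,0.9299)
member 1 (0-2): L=4.2950, (cx,cy)=(1.0000,0.0000)
member 2 (1-2): L=5.7156, (cx,cy)=(0.3867,-0.9222)
member 3 (1-3): L=3.9352, (cx,cy)=(0.9997,-0.0249)
member 4 (2-3): L=5.4527, (cx,cy)=(0.3162,0.9487)
member 5 (2-4): L=3.7050, (cx,cy)=(1.0000,0.0000)
member 6 (3-4): L=5.5393, (cx,cy)=(0.3576,-0.9339)
solve A·x = −loads:
  F[0-1] = -3472.6842 N (compression)
  F[0-2] = +954.3046 N (tension)
  F[1-2] = -905.8096 N (compression)
  F[1-3] = -604.2478 N (compression)
  F[2-3] = +880.5258 N (tension)
  F[2-4] = +325.6622 N (tension)
  F[3-4] = -910.6277 N (compression)
  Rx@0 = +323.0500 N
  Ry@0 = +3229.2260 N
  Ry@4 = +850.4040 N

-604.248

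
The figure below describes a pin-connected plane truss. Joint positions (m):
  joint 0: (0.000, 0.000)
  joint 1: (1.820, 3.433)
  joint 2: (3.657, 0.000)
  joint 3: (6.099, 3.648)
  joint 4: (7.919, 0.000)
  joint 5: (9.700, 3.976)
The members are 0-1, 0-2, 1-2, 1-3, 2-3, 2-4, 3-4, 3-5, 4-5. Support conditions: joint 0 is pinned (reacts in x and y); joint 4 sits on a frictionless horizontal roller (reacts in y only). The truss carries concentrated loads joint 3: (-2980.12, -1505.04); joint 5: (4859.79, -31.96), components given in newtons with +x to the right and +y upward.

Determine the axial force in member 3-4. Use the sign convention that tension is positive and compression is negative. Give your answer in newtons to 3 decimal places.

-1978.800

N=6 nodes, M=9 members, R=3 reactions → 2N=12, M+R=12
member 0 (0-1): L=3.8856, (cx,cy)=(0.4684,0.8835)
member 1 (0-2): L=3.6570, (cx,cy)=(1.0000,0.0000)
member 2 (1-2): L=3.8936, (cx,cy)=(0.4718,-0.8817)
member 3 (1-3): L=4.2844, (cx,cy)=(0.9987,0.0502)
member 4 (2-3): L=4.3899, (cx,cy)=(0.5563,0.8310)
member 5 (2-4): L=4.2620, (cx,cy)=(1.0000,0.0000)
member 6 (3-4): L=4.0768, (cx,cy)=(0.4464,-0.8948)
member 7 (3-5): L=3.6159, (cx,cy)=(0.9959,0.0907)
member 8 (4-5): L=4.3567, (cx,cy)=(0.4088,0.9126)
solve A·x = −loads:
  F[0-1] = +824.5160 N (tension)
  F[0-2] = +1493.4699 N (tension)
  F[1-2] = -783.1476 N (compression)
  F[1-3] = +756.6431 N (tension)
  F[2-3] = +830.9355 N (tension)
  F[2-4] = +661.7505 N (tension)
  F[3-4] = -1978.8004 N (compression)
  F[3-5] = +5102.4682 N (tension)
  F[4-5] = -542.1796 N (compression)
  Rx@0 = -1879.6700 N
  Ry@0 = -728.4752 N
  Ry@4 = +2265.4752 N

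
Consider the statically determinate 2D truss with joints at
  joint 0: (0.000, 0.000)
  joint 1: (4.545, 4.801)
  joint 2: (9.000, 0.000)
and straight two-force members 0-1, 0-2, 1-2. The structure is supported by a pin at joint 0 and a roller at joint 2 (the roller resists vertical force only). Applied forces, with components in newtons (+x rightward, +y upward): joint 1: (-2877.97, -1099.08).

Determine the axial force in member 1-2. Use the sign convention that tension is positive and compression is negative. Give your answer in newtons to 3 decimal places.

N=3 nodes, M=3 members, R=3 reactions → 2N=6, M+R=6
member 0 (0-1): L=6.6111, (cx,cy)=(0.6875,0.7262)
member 1 (0-2): L=9.0000, (cx,cy)=(1.0000,0.0000)
member 2 (1-2): L=6.5496, (cx,cy)=(0.6802,-0.7330)
solve A·x = −loads:
  F[0-1] = -2863.2236 N (compression)
  F[0-2] = -909.5602 N (compression)
  F[1-2] = +1337.1968 N (tension)
  Rx@0 = +2877.9700 N
  Ry@0 = +2079.2817 N
  Ry@2 = -980.2017 N

1337.197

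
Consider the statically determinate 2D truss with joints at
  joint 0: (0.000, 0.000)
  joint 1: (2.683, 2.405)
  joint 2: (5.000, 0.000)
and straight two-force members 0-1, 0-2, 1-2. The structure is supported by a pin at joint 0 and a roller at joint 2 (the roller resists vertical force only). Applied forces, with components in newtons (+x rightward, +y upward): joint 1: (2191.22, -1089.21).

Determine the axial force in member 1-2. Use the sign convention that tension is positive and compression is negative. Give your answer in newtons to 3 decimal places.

N=3 nodes, M=3 members, R=3 reactions → 2N=6, M+R=6
member 0 (0-1): L=3.6031, (cx,cy)=(0.7446,0.6675)
member 1 (0-2): L=5.0000, (cx,cy)=(1.0000,0.0000)
member 2 (1-2): L=3.3395, (cx,cy)=(0.6938,-0.7202)
solve A·x = −loads:
  F[0-1] = +822.8564 N (tension)
  F[0-2] = +1578.4954 N (tension)
  F[1-2] = -2275.1167 N (compression)
  Rx@0 = -2191.2200 N
  Ry@0 = -549.2369 N
  Ry@2 = +1638.4469 N

-2275.117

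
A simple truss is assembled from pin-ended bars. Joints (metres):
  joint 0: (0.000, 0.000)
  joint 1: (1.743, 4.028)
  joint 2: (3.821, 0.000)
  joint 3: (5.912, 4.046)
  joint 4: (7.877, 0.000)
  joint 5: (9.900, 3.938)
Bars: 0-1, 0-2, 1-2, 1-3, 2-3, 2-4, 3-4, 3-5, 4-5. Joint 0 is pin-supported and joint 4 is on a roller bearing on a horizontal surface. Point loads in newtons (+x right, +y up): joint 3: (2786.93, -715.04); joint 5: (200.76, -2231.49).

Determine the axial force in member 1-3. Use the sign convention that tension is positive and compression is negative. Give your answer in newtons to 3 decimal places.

N=6 nodes, M=9 members, R=3 reactions → 2N=12, M+R=12
member 0 (0-1): L=4.3889, (cx,cy)=(0.3971,0.9178)
member 1 (0-2): L=3.8210, (cx,cy)=(1.0000,0.0000)
member 2 (1-2): L=4.5324, (cx,cy)=(0.4585,-0.8887)
member 3 (1-3): L=4.1690, (cx,cy)=(1.0000,0.0043)
member 4 (2-3): L=4.5544, (cx,cy)=(0.4591,0.8884)
member 5 (2-4): L=4.0560, (cx,cy)=(1.0000,0.0000)
member 6 (3-4): L=4.4979, (cx,cy)=(0.4369,-0.8995)
member 7 (3-5): L=3.9895, (cx,cy)=(0.9996,-0.0271)
member 8 (4-5): L=4.4272, (cx,cy)=(0.4569,0.8895)
solve A·x = −loads:
  F[0-1] = +2099.2313 N (tension)
  F[0-2] = +2154.0134 N (tension)
  F[1-2] = -2158.9984 N (compression)
  F[1-3] = +1823.5389 N (tension)
  F[2-3] = +2159.8065 N (tension)
  F[2-4] = +172.5615 N (tension)
  F[3-4] = -2976.6938 N (compression)
  F[3-5] = +1329.1078 N (tension)
  F[4-5] = -2468.2647 N (compression)
  Rx@0 = -2987.6900 N
  Ry@0 = -1926.5916 N
  Ry@4 = +4873.1216 N

1823.539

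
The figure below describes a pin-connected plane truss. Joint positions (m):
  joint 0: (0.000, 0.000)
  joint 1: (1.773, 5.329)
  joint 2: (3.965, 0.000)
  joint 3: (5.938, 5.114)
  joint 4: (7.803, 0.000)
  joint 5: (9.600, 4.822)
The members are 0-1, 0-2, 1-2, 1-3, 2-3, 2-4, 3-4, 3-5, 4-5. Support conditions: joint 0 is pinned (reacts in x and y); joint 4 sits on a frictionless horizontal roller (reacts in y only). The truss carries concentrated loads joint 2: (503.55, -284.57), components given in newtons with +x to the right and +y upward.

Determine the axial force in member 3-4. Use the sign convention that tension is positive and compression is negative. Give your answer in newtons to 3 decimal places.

N=6 nodes, M=9 members, R=3 reactions → 2N=12, M+R=12
member 0 (0-1): L=5.6162, (cx,cy)=(0.3157,0.9489)
member 1 (0-2): L=3.9650, (cx,cy)=(1.0000,0.0000)
member 2 (1-2): L=5.7622, (cx,cy)=(0.3804,-0.9248)
member 3 (1-3): L=4.1705, (cx,cy)=(0.9987,-0.0516)
member 4 (2-3): L=5.4814, (cx,cy)=(0.3599,0.9330)
member 5 (2-4): L=3.8380, (cx,cy)=(1.0000,0.0000)
member 6 (3-4): L=5.4435, (cx,cy)=(0.3426,-0.9395)
member 7 (3-5): L=3.6736, (cx,cy)=(0.9968,-0.0795)
member 8 (4-5): L=5.1460, (cx,cy)=(0.3492,0.9370)
solve A·x = −loads:
  F[0-1] = -147.5128 N (compression)
  F[0-2] = +550.1188 N (tension)
  F[1-2] = +157.2869 N (tension)
  F[1-3] = -106.5439 N (compression)
  F[2-3] = +149.1020 N (tension)
  F[2-4] = +52.7338 N (tension)
  F[3-4] = -153.9163 N (compression)
  F[3-5] = -0.0000 N (compression)
  F[4-5] = +0.0000 N (tension)
  Rx@0 = -503.5500 N
  Ry@0 = +139.9692 N
  Ry@4 = +144.6008 N

-153.916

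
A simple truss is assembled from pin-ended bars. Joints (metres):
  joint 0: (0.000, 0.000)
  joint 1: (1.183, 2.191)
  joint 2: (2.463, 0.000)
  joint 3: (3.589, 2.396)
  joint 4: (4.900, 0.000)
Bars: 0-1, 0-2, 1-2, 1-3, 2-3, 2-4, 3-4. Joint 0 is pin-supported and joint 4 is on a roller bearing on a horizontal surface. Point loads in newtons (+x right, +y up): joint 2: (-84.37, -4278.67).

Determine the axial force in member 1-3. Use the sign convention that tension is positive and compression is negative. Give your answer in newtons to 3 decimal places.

-2286.989

N=5 nodes, M=7 members, R=3 reactions → 2N=10, M+R=10
member 0 (0-1): L=2.4900, (cx,cy)=(0.4751,0.8799)
member 1 (0-2): L=2.4630, (cx,cy)=(1.0000,0.0000)
member 2 (1-2): L=2.5375, (cx,cy)=(0.5044,-0.8634)
member 3 (1-3): L=2.4147, (cx,cy)=(0.9964,0.0849)
member 4 (2-3): L=2.6474, (cx,cy)=(0.4253,0.9050)
member 5 (2-4): L=2.4370, (cx,cy)=(1.0000,0.0000)
member 6 (3-4): L=2.7312, (cx,cy)=(0.4800,-0.8773)
solve A·x = −loads:
  F[0-1] = -2418.3584 N (compression)
  F[0-2] = +1064.6051 N (tension)
  F[1-2] = +2239.6516 N (tension)
  F[1-3] = -2286.9890 N (compression)
  F[2-3] = +2590.8688 N (tension)
  F[2-4] = +1176.7738 N (tension)
  F[3-4] = -2451.5810 N (compression)
  Rx@0 = +84.3700 N
  Ry@0 = +2127.9834 N
  Ry@4 = +2150.6866 N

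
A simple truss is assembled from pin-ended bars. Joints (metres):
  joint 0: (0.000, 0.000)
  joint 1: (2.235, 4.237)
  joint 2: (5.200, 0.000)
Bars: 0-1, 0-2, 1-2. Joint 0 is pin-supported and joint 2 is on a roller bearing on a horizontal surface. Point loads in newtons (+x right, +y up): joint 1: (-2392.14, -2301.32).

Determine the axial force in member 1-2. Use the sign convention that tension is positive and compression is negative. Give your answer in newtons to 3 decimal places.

1171.723

N=3 nodes, M=3 members, R=3 reactions → 2N=6, M+R=6
member 0 (0-1): L=4.7903, (cx,cy)=(0.4666,0.8845)
member 1 (0-2): L=5.2000, (cx,cy)=(1.0000,0.0000)
member 2 (1-2): L=5.1714, (cx,cy)=(0.5733,-0.8193)
solve A·x = −loads:
  F[0-1] = -3687.2522 N (compression)
  F[0-2] = -671.8024 N (compression)
  F[1-2] = +1171.7234 N (tension)
  Rx@0 = +2392.1400 N
  Ry@0 = +3261.3290 N
  Ry@2 = -960.0090 N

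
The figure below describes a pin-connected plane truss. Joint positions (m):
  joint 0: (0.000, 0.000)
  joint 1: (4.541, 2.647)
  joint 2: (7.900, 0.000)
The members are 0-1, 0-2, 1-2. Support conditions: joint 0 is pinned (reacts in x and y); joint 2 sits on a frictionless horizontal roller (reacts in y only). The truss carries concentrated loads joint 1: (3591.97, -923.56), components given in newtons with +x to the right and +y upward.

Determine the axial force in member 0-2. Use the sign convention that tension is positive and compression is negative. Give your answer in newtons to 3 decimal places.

N=3 nodes, M=3 members, R=3 reactions → 2N=6, M+R=6
member 0 (0-1): L=5.2562, (cx,cy)=(0.8639,0.5036)
member 1 (0-2): L=7.9000, (cx,cy)=(1.0000,0.0000)
member 2 (1-2): L=4.2766, (cx,cy)=(0.7854,-0.6189)
solve A·x = −loads:
  F[0-1] = +1610.1085 N (tension)
  F[0-2] = +2200.9368 N (tension)
  F[1-2] = -2802.1950 N (compression)
  Rx@0 = -3591.9700 N
  Ry@0 = -810.8489 N
  Ry@2 = +1734.4089 N

2200.937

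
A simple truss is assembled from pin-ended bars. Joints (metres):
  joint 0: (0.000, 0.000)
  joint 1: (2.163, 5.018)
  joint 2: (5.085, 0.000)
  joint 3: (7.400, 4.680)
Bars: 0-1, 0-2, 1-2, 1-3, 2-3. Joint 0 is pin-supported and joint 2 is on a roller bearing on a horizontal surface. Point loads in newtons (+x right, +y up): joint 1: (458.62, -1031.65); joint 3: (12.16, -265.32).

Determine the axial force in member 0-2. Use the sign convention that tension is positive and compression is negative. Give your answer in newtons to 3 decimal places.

474.340

N=4 nodes, M=5 members, R=3 reactions → 2N=8, M+R=8
member 0 (0-1): L=5.4643, (cx,cy)=(0.3958,0.9183)
member 1 (0-2): L=5.0850, (cx,cy)=(1.0000,0.0000)
member 2 (1-2): L=5.8068, (cx,cy)=(0.5032,-0.8642)
member 3 (1-3): L=5.2479, (cx,cy)=(0.9979,-0.0644)
member 4 (2-3): L=5.2213, (cx,cy)=(0.4434,0.8963)
solve A·x = −loads:
  F[0-1] = -8.9946 N (compression)
  F[0-2] = +474.3404 N (tension)
  F[1-2] = -1194.6307 N (compression)
  F[1-3] = +139.2552 N (tension)
  F[2-3] = -285.9994 N (compression)
  Rx@0 = -470.7800 N
  Ry@0 = +8.2599 N
  Ry@2 = +1288.7101 N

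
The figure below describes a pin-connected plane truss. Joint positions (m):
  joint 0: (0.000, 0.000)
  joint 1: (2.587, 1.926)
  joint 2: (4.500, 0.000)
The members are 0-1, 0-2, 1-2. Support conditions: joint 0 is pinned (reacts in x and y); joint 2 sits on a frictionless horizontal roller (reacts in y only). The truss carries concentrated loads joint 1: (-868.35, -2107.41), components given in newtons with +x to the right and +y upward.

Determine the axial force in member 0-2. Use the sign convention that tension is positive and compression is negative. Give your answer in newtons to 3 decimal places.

834.204

N=3 nodes, M=3 members, R=3 reactions → 2N=6, M+R=6
member 0 (0-1): L=3.2252, (cx,cy)=(0.8021,0.5972)
member 1 (0-2): L=4.5000, (cx,cy)=(1.0000,0.0000)
member 2 (1-2): L=2.7146, (cx,cy)=(0.7047,-0.7095)
solve A·x = −loads:
  F[0-1] = -2122.5787 N (compression)
  F[0-2] = +834.2039 N (tension)
  F[1-2] = -1183.7577 N (compression)
  Rx@0 = +868.3500 N
  Ry@0 = +1267.5372 N
  Ry@2 = +839.8728 N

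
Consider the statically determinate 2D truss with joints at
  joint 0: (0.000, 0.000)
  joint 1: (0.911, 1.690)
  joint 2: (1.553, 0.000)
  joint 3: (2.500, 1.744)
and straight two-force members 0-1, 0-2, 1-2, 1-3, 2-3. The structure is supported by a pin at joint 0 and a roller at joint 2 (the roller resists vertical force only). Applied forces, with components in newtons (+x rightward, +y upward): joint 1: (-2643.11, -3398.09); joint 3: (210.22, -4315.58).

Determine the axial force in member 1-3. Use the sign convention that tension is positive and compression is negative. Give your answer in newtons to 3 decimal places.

2603.110

N=4 nodes, M=5 members, R=3 reactions → 2N=8, M+R=8
member 0 (0-1): L=1.9199, (cx,cy)=(0.4745,0.8803)
member 1 (0-2): L=1.5530, (cx,cy)=(1.0000,0.0000)
member 2 (1-2): L=1.8078, (cx,cy)=(0.3551,-0.9348)
member 3 (1-3): L=1.5899, (cx,cy)=(0.9994,0.0340)
member 4 (2-3): L=1.9845, (cx,cy)=(0.4772,0.8788)
solve A·x = −loads:
  F[0-1] = -1605.6309 N (compression)
  F[0-2] = -1671.0124 N (compression)
  F[1-2] = -2028.5348 N (compression)
  F[1-3] = +2603.1098 N (tension)
  F[2-3] = -5011.3753 N (compression)
  Rx@0 = +2432.8900 N
  Ry@0 = +1413.3624 N
  Ry@2 = +6300.3076 N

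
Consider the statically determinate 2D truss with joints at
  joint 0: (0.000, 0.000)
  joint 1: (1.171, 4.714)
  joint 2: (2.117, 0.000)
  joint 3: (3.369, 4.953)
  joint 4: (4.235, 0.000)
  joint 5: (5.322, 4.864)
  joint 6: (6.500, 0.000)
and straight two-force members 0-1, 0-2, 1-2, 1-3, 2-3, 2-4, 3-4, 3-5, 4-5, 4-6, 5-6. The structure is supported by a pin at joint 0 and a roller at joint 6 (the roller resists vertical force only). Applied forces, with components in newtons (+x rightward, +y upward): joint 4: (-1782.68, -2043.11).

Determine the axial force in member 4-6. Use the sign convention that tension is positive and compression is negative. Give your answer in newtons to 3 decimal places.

N=7 nodes, M=11 members, R=3 reactions → 2N=14, M+R=14
member 0 (0-1): L=4.8573, (cx,cy)=(0.2411,0.9705)
member 1 (0-2): L=2.1170, (cx,cy)=(1.0000,0.0000)
member 2 (1-2): L=4.8080, (cx,cy)=(0.1968,-0.9805)
member 3 (1-3): L=2.2110, (cx,cy)=(0.9941,0.1081)
member 4 (2-3): L=5.1088, (cx,cy)=(0.2451,0.9695)
member 5 (2-4): L=2.1180, (cx,cy)=(1.0000,0.0000)
member 6 (3-4): L=5.0281, (cx,cy)=(0.1722,-0.9851)
member 7 (3-5): L=1.9550, (cx,cy)=(0.9990,-0.0455)
member 8 (4-5): L=4.9840, (cx,cy)=(0.2181,0.9759)
member 9 (4-6): L=2.2650, (cx,cy)=(1.0000,0.0000)
member 10 (5-6): L=5.0046, (cx,cy)=(0.2354,-0.9719)
solve A·x = −loads:
  F[0-1] = -733.5825 N (compression)
  F[0-2] = -1605.8264 N (compression)
  F[1-2] = +691.4381 N (tension)
  F[1-3] = -314.7426 N (compression)
  F[2-3] = -699.2450 N (compression)
  F[2-4] = -1298.4192 N (compression)
  F[3-4] = +751.1334 N (tension)
  F[3-5] = -614.2659 N (compression)
  F[4-5] = +1335.3473 N (tension)
  F[4-6] = +322.3915 N (tension)
  F[5-6] = -1369.6481 N (compression)
  Rx@0 = +1782.6800 N
  Ry@0 = +711.9453 N
  Ry@6 = +1331.1647 N

322.391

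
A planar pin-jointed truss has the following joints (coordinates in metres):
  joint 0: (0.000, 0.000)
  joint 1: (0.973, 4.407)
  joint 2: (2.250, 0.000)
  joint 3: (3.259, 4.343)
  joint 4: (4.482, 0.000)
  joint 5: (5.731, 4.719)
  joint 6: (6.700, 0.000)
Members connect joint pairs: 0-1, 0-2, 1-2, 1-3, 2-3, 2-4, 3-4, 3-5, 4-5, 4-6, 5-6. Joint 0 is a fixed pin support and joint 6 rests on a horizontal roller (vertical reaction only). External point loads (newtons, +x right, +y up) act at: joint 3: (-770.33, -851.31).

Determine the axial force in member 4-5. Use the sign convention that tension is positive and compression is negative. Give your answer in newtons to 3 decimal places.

-94.746

N=7 nodes, M=11 members, R=3 reactions → 2N=14, M+R=14
member 0 (0-1): L=4.5131, (cx,cy)=(0.2156,0.9765)
member 1 (0-2): L=2.2500, (cx,cy)=(1.0000,0.0000)
member 2 (1-2): L=4.5883, (cx,cy)=(0.2783,-0.9605)
member 3 (1-3): L=2.2869, (cx,cy)=(0.9996,-0.0280)
member 4 (2-3): L=4.4587, (cx,cy)=(0.2263,0.9741)
member 5 (2-4): L=2.2320, (cx,cy)=(1.0000,0.0000)
member 6 (3-4): L=4.5119, (cx,cy)=(0.2711,-0.9626)
member 7 (3-5): L=2.5004, (cx,cy)=(0.9886,0.1504)
member 8 (4-5): L=4.8815, (cx,cy)=(0.2559,0.9667)
member 9 (4-6): L=2.2180, (cx,cy)=(1.0000,0.0000)
member 10 (5-6): L=4.8175, (cx,cy)=(0.2011,-0.9796)
solve A·x = −loads:
  F[0-1] = -959.1074 N (compression)
  F[0-2] = -563.5532 N (compression)
  F[1-2] = +989.1300 N (tension)
  F[1-3] = -482.2578 N (compression)
  F[2-3] = -975.3517 N (compression)
  F[2-4] = -67.5383 N (compression)
  F[3-4] = +95.1544 N (tension)
  F[3-5] = +42.2259 N (tension)
  F[4-5] = -94.7459 N (compression)
  F[4-6] = -17.5037 N (compression)
  F[5-6] = +87.0209 N (tension)
  Rx@0 = +770.3300 N
  Ry@0 = +936.5524 N
  Ry@6 = -85.2424 N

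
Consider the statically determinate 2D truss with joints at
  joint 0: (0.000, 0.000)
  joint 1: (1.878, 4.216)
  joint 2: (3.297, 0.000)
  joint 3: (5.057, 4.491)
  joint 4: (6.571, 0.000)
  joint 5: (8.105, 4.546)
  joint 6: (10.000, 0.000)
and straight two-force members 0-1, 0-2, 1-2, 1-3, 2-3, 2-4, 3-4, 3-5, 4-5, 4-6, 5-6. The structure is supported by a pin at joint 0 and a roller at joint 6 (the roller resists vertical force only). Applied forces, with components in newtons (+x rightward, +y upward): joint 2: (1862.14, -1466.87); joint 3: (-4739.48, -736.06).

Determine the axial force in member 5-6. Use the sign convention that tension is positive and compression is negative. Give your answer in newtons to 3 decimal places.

N=7 nodes, M=11 members, R=3 reactions → 2N=14, M+R=14
member 0 (0-1): L=4.6154, (cx,cy)=(0.4069,0.9135)
member 1 (0-2): L=3.2970, (cx,cy)=(1.0000,0.0000)
member 2 (1-2): L=4.4484, (cx,cy)=(0.3190,-0.9478)
member 3 (1-3): L=3.1909, (cx,cy)=(0.9963,0.0862)
member 4 (2-3): L=4.8236, (cx,cy)=(0.3649,0.9311)
member 5 (2-4): L=3.2740, (cx,cy)=(1.0000,0.0000)
member 6 (3-4): L=4.7393, (cx,cy)=(0.3195,-0.9476)
member 7 (3-5): L=3.0485, (cx,cy)=(0.9998,0.0180)
member 8 (4-5): L=4.7978, (cx,cy)=(0.3197,0.9475)
member 9 (4-6): L=3.4290, (cx,cy)=(1.0000,0.0000)
member 10 (5-6): L=4.9252, (cx,cy)=(0.3848,-0.9230)
solve A·x = −loads:
  F[0-1] = -3804.8008 N (compression)
  F[0-2] = -1329.1580 N (compression)
  F[1-2] = +3426.0986 N (tension)
  F[1-3] = -2650.9416 N (compression)
  F[2-3] = -1912.0663 N (compression)
  F[2-4] = -1400.7345 N (compression)
  F[3-4] = +1361.4115 N (tension)
  F[3-5] = +965.9830 N (tension)
  F[4-5] = -1361.5438 N (compression)
  F[4-6] = -530.5032 N (compression)
  F[5-6] = +1378.7916 N (tension)
  Rx@0 = +2877.3400 N
  Ry@0 = +3475.5779 N
  Ry@6 = -1272.6479 N

1378.792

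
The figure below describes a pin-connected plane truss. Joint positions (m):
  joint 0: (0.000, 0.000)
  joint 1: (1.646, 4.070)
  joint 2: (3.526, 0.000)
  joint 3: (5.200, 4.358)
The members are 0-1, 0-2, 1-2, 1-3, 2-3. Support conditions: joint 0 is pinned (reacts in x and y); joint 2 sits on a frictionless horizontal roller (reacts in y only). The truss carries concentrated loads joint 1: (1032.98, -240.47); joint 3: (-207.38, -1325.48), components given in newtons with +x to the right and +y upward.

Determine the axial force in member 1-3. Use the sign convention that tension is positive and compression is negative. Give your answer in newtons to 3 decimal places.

N=4 nodes, M=5 members, R=3 reactions → 2N=8, M+R=8
member 0 (0-1): L=4.3902, (cx,cy)=(0.3749,0.9271)
member 1 (0-2): L=3.5260, (cx,cy)=(1.0000,0.0000)
member 2 (1-2): L=4.4832, (cx,cy)=(0.4193,-0.9078)
member 3 (1-3): L=3.5657, (cx,cy)=(0.9967,0.0808)
member 4 (2-3): L=4.6685, (cx,cy)=(0.3586,0.9335)
solve A·x = −loads:
  F[0-1] = +1550.1825 N (tension)
  F[0-2] = +244.4018 N (tension)
  F[1-2] = -1820.0975 N (compression)
  F[1-3] = +312.4808 N (tension)
  F[2-3] = -1446.9407 N (compression)
  Rx@0 = -825.6000 N
  Ry@0 = -1437.1062 N
  Ry@2 = +3003.0562 N

312.481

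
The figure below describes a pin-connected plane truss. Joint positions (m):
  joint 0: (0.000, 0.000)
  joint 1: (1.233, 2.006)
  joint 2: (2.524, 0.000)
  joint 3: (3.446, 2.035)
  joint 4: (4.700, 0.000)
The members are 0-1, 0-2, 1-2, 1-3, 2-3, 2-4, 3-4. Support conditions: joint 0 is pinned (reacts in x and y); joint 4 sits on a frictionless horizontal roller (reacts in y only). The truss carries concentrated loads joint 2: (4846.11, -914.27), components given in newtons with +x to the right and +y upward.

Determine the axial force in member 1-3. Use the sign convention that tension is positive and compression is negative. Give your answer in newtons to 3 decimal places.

N=5 nodes, M=7 members, R=3 reactions → 2N=10, M+R=10
member 0 (0-1): L=2.3546, (cx,cy)=(0.5236,0.8519)
member 1 (0-2): L=2.5240, (cx,cy)=(1.0000,0.0000)
member 2 (1-2): L=2.3855, (cx,cy)=(0.5412,-0.8409)
member 3 (1-3): L=2.2132, (cx,cy)=(0.9999,0.0131)
member 4 (2-3): L=2.2341, (cx,cy)=(0.4127,0.9109)
member 5 (2-4): L=2.1760, (cx,cy)=(1.0000,0.0000)
member 6 (3-4): L=2.3903, (cx,cy)=(0.5246,-0.8513)
solve A·x = −loads:
  F[0-1] = -496.8541 N (compression)
  F[0-2] = +5106.2863 N (tension)
  F[1-2] = +495.1406 N (tension)
  F[1-3] = -528.1824 N (compression)
  F[2-3] = +546.6230 N (tension)
  F[2-4] = +302.5513 N (tension)
  F[3-4] = -576.7158 N (compression)
  Rx@0 = -4846.1100 N
  Ry@0 = +423.2876 N
  Ry@4 = +490.9824 N

-528.182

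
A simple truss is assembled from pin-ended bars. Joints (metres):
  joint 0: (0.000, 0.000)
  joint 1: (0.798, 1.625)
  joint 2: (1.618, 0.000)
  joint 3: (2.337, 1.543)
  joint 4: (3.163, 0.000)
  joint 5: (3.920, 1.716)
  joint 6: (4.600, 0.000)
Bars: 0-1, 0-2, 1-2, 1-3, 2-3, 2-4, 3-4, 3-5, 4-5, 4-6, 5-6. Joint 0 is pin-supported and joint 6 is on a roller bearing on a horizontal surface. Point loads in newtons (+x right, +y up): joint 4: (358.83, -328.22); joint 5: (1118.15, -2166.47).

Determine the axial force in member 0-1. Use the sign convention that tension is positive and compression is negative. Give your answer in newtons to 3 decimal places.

N=7 nodes, M=11 members, R=3 reactions → 2N=14, M+R=14
member 0 (0-1): L=1.8104, (cx,cy)=(0.4408,0.8976)
member 1 (0-2): L=1.6180, (cx,cy)=(1.0000,0.0000)
member 2 (1-2): L=1.8202, (cx,cy)=(0.4505,-0.8928)
member 3 (1-3): L=1.5412, (cx,cy)=(0.9986,-0.0532)
member 4 (2-3): L=1.7023, (cx,cy)=(0.4224,0.9064)
member 5 (2-4): L=1.5450, (cx,cy)=(1.0000,0.0000)
member 6 (3-4): L=1.7502, (cx,cy)=(0.4720,-0.8816)
member 7 (3-5): L=1.5924, (cx,cy)=(0.9941,0.1086)
member 8 (4-5): L=1.8756, (cx,cy)=(0.4036,0.9149)
member 9 (4-6): L=1.4370, (cx,cy)=(1.0000,0.0000)
member 10 (5-6): L=1.8458, (cx,cy)=(0.3684,-0.9297)
solve A·x = −loads:
  F[0-1] = -6.3227 N (compression)
  F[0-2] = +1479.7670 N (tension)
  F[1-2] = +6.7035 N (tension)
  F[1-3] = -5.8152 N (compression)
  F[2-3] = -6.6025 N (compression)
  F[2-4] = +1485.5757 N (tension)
  F[3-4] = +5.0749 N (tension)
  F[3-5] = -11.0562 N (compression)
  F[4-5] = +353.8479 N (tension)
  F[4-6] = +986.3228 N (tension)
  F[5-6] = -2677.3171 N (compression)
  Rx@0 = -1476.9800 N
  Ry@0 = +5.6753 N
  Ry@6 = +2489.0147 N

-6.323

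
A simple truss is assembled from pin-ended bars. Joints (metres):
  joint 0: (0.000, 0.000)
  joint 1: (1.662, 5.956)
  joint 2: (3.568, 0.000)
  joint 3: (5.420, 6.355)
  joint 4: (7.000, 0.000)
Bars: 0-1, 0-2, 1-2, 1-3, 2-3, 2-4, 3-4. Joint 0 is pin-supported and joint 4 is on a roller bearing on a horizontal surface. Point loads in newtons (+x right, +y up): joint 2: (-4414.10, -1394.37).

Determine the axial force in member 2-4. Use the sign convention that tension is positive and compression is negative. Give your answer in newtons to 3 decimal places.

N=5 nodes, M=7 members, R=3 reactions → 2N=10, M+R=10
member 0 (0-1): L=6.1835, (cx,cy)=(0.2688,0.9632)
member 1 (0-2): L=3.5680, (cx,cy)=(1.0000,0.0000)
member 2 (1-2): L=6.2535, (cx,cy)=(0.3048,-0.9524)
member 3 (1-3): L=3.7791, (cx,cy)=(0.9944,0.1056)
member 4 (2-3): L=6.6194, (cx,cy)=(0.2798,0.9601)
member 5 (2-4): L=3.4320, (cx,cy)=(1.0000,0.0000)
member 6 (3-4): L=6.5485, (cx,cy)=(0.2413,-0.9705)
solve A·x = −loads:
  F[0-1] = -709.7572 N (compression)
  F[0-2] = -4223.3328 N (compression)
  F[1-2] = +673.6375 N (tension)
  F[1-3] = -398.3096 N (compression)
  F[2-3] = +784.0987 N (tension)
  F[2-4] = +176.7040 N (tension)
  F[3-4] = -732.3673 N (compression)
  Rx@0 = +4414.1000 N
  Ry@0 = +683.6397 N
  Ry@4 = +710.7303 N

176.704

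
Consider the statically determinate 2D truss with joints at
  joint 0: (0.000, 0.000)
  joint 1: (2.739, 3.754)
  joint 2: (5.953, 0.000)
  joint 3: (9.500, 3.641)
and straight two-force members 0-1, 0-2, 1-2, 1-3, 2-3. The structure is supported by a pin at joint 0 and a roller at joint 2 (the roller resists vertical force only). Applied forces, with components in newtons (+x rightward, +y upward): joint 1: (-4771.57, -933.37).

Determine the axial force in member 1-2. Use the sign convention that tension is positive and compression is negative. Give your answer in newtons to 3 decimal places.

3395.788

N=4 nodes, M=5 members, R=3 reactions → 2N=8, M+R=8
member 0 (0-1): L=4.6470, (cx,cy)=(0.5894,0.8078)
member 1 (0-2): L=5.9530, (cx,cy)=(1.0000,0.0000)
member 2 (1-2): L=4.9419, (cx,cy)=(0.6504,-0.7596)
member 3 (1-3): L=6.7619, (cx,cy)=(0.9999,-0.0167)
member 4 (2-3): L=5.0831, (cx,cy)=(0.6978,0.7163)
solve A·x = −loads:
  F[0-1] = -4348.5565 N (compression)
  F[0-2] = -2208.4780 N (compression)
  F[1-2] = +3395.7881 N (tension)
  F[1-3] = -0.0000 N (tension)
  F[2-3] = +0.0000 N (tension)
  Rx@0 = +4771.5700 N
  Ry@0 = +3512.9053 N
  Ry@2 = -2579.5353 N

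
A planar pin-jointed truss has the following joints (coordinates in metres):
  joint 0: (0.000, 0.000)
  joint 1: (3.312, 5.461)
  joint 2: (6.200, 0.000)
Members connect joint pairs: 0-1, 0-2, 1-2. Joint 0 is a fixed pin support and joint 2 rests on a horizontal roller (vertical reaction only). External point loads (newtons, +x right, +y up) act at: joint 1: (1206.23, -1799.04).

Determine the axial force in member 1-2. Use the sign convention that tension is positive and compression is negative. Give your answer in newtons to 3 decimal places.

N=3 nodes, M=3 members, R=3 reactions → 2N=6, M+R=6
member 0 (0-1): L=6.3869, (cx,cy)=(0.5186,0.8550)
member 1 (0-2): L=6.2000, (cx,cy)=(1.0000,0.0000)
member 2 (1-2): L=6.1776, (cx,cy)=(0.4675,-0.8840)
solve A·x = −loads:
  F[0-1] = +262.5038 N (tension)
  F[0-2] = +1070.1046 N (tension)
  F[1-2] = -2289.0257 N (compression)
  Rx@0 = -1206.2300 N
  Ry@0 = -224.4507 N
  Ry@2 = +2023.4907 N

-2289.026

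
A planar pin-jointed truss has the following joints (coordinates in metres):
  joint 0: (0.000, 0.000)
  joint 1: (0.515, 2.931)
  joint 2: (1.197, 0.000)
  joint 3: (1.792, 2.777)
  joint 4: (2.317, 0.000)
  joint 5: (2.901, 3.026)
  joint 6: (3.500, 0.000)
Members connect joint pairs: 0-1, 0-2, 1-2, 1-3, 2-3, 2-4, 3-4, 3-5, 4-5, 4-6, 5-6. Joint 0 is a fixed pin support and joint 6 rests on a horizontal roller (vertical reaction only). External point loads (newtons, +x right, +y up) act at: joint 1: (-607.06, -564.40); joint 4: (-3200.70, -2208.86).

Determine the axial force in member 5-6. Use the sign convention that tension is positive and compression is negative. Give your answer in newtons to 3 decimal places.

-1057.064

N=7 nodes, M=11 members, R=3 reactions → 2N=14, M+R=14
member 0 (0-1): L=2.9759, (cx,cy)=(0.1731,0.9849)
member 1 (0-2): L=1.1970, (cx,cy)=(1.0000,0.0000)
member 2 (1-2): L=3.0093, (cx,cy)=(0.2266,-0.9740)
member 3 (1-3): L=1.2863, (cx,cy)=(0.9928,-0.1197)
member 4 (2-3): L=2.8400, (cx,cy)=(0.2095,0.9778)
member 5 (2-4): L=1.1200, (cx,cy)=(1.0000,0.0000)
member 6 (3-4): L=2.8262, (cx,cy)=(0.1858,-0.9826)
member 7 (3-5): L=1.1366, (cx,cy)=(0.9757,0.2191)
member 8 (4-5): L=3.0818, (cx,cy)=(0.1895,0.9819)
member 9 (4-6): L=1.1830, (cx,cy)=(1.0000,0.0000)
member 10 (5-6): L=3.0847, (cx,cy)=(0.1942,-0.9810)
solve A·x = −loads:
  F[0-1] = -1762.9158 N (compression)
  F[0-2] = -3502.6754 N (compression)
  F[1-2] = +1199.4926 N (tension)
  F[1-3] = +30.3517 N (tension)
  F[2-3] = -1194.7982 N (compression)
  F[2-4] = -2980.5172 N (compression)
  F[3-4] = +1095.8470 N (tension)
  F[3-5] = -434.2998 N (compression)
  F[4-5] = +1152.9770 N (tension)
  F[4-6] = +205.2641 N (tension)
  F[5-6] = -1057.0643 N (compression)
  Rx@0 = +3807.7600 N
  Ry@0 = +1736.3166 N
  Ry@6 = +1036.9434 N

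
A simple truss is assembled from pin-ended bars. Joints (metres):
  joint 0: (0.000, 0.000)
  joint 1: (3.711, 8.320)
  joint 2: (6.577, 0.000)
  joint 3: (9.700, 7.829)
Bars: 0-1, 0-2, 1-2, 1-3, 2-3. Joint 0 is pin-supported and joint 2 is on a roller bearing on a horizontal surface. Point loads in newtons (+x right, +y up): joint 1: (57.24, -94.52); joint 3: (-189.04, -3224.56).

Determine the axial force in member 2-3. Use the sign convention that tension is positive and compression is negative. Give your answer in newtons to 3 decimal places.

-3377.862

N=4 nodes, M=5 members, R=3 reactions → 2N=8, M+R=8
member 0 (0-1): L=9.1101, (cx,cy)=(0.4074,0.9133)
member 1 (0-2): L=6.5770, (cx,cy)=(1.0000,0.0000)
member 2 (1-2): L=8.7998, (cx,cy)=(0.3257,-0.9455)
member 3 (1-3): L=6.0091, (cx,cy)=(0.9967,-0.0817)
member 4 (2-3): L=8.4289, (cx,cy)=(0.3705,0.9288)
solve A·x = −loads:
  F[0-1] = +1464.3331 N (tension)
  F[0-2] = -728.2962 N (compression)
  F[1-2] = -1606.5563 N (compression)
  F[1-3] = +1066.0594 N (tension)
  F[2-3] = -3377.8616 N (compression)
  Rx@0 = +131.8000 N
  Ry@0 = -1337.3345 N
  Ry@2 = +4656.4145 N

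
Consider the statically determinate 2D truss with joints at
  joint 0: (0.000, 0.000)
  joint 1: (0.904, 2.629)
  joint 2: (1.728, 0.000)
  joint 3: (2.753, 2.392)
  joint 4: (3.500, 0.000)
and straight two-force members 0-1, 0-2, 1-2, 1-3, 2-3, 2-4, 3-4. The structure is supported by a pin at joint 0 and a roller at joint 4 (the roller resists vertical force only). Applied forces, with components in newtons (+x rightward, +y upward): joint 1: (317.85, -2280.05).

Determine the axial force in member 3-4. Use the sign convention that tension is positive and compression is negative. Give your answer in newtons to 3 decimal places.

N=5 nodes, M=7 members, R=3 reactions → 2N=10, M+R=10
member 0 (0-1): L=2.7801, (cx,cy)=(0.3252,0.9457)
member 1 (0-2): L=1.7280, (cx,cy)=(1.0000,0.0000)
member 2 (1-2): L=2.7551, (cx,cy)=(0.2991,-0.9542)
member 3 (1-3): L=1.8641, (cx,cy)=(0.9919,-0.1271)
member 4 (2-3): L=2.6024, (cx,cy)=(0.3939,0.9192)
member 5 (2-4): L=1.7720, (cx,cy)=(1.0000,0.0000)
member 6 (3-4): L=2.5059, (cx,cy)=(0.2981,-0.9545)
solve A·x = −loads:
  F[0-1] = -1535.8605 N (compression)
  F[0-2] = +817.2661 N (tension)
  F[1-2] = -789.2850 N (compression)
  F[1-3] = -585.9611 N (compression)
  F[2-3] = +819.3934 N (tension)
  F[2-4] = +258.4692 N (tension)
  F[3-4] = -867.0751 N (compression)
  Rx@0 = -317.8500 N
  Ry@0 = +1452.3949 N
  Ry@4 = +827.6551 N

-867.075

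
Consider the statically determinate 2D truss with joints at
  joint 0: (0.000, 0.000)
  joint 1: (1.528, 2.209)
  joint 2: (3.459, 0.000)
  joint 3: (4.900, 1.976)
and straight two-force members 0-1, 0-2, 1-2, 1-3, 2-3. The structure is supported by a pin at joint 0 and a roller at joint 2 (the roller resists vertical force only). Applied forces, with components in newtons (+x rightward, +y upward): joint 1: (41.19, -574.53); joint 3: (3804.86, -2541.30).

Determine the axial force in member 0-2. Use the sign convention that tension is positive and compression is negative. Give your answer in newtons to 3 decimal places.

N=4 nodes, M=5 members, R=3 reactions → 2N=8, M+R=8
member 0 (0-1): L=2.6860, (cx,cy)=(0.5689,0.8224)
member 1 (0-2): L=3.4590, (cx,cy)=(1.0000,0.0000)
member 2 (1-2): L=2.9340, (cx,cy)=(0.6581,-0.7529)
member 3 (1-3): L=3.3800, (cx,cy)=(0.9976,-0.0689)
member 4 (2-3): L=2.4456, (cx,cy)=(0.5892,0.8080)
solve A·x = −loads:
  F[0-1] = +3572.1893 N (tension)
  F[0-2] = +1813.9000 N (tension)
  F[1-2] = -5159.5364 N (compression)
  F[1-3] = +5399.5149 N (tension)
  F[2-3] = -2684.5993 N (compression)
  Rx@0 = -3846.0500 N
  Ry@0 = -2937.8398 N
  Ry@2 = +6053.6698 N

1813.900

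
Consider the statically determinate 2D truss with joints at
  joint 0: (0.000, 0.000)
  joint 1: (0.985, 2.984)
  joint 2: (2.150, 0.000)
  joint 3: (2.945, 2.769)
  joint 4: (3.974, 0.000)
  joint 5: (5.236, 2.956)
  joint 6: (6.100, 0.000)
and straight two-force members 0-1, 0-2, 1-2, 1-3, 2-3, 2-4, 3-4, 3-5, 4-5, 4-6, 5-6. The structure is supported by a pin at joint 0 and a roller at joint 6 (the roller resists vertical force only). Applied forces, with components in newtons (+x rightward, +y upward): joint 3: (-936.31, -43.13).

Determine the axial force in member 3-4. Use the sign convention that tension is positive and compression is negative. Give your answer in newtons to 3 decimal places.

N=7 nodes, M=11 members, R=3 reactions → 2N=14, M+R=14
member 0 (0-1): L=3.1424, (cx,cy)=(0.3135,0.9496)
member 1 (0-2): L=2.1500, (cx,cy)=(1.0000,0.0000)
member 2 (1-2): L=3.2034, (cx,cy)=(0.3637,-0.9315)
member 3 (1-3): L=1.9718, (cx,cy)=(0.9940,-0.1090)
member 4 (2-3): L=2.8809, (cx,cy)=(0.2760,0.9612)
member 5 (2-4): L=1.8240, (cx,cy)=(1.0000,0.0000)
member 6 (3-4): L=2.9540, (cx,cy)=(0.3483,-0.9374)
member 7 (3-5): L=2.2986, (cx,cy)=(0.9967,0.0814)
member 8 (4-5): L=3.2141, (cx,cy)=(0.3926,0.9197)
member 9 (4-6): L=2.1260, (cx,cy)=(1.0000,0.0000)
member 10 (5-6): L=3.0797, (cx,cy)=(0.2805,-0.9598)
solve A·x = −loads:
  F[0-1] = -471.0718 N (compression)
  F[0-2] = -788.6489 N (compression)
  F[1-2] = +519.8662 N (tension)
  F[1-3] = -338.7465 N (compression)
  F[2-3] = -503.8316 N (compression)
  F[2-4] = -460.5465 N (compression)
  F[3-4] = +457.4360 N (tension)
  F[3-5] = +302.2052 N (tension)
  F[4-5] = -466.2283 N (compression)
  F[4-6] = -118.1426 N (compression)
  F[5-6] = +421.1127 N (tension)
  Rx@0 = +936.3100 N
  Ry@0 = +447.3307 N
  Ry@6 = -404.2007 N

457.436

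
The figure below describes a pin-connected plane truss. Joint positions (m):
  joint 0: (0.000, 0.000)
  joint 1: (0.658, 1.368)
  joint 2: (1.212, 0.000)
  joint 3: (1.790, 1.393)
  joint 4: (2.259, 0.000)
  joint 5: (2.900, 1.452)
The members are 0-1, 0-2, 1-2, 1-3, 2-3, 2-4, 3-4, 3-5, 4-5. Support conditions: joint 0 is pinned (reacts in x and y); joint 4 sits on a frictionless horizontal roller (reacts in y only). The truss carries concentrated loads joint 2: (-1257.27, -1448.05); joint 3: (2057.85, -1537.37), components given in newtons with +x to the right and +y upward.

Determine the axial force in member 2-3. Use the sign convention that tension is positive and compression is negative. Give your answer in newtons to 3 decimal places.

1863.582

N=6 nodes, M=9 members, R=3 reactions → 2N=12, M+R=12
member 0 (0-1): L=1.5180, (cx,cy)=(0.4335,0.9012)
member 1 (0-2): L=1.2120, (cx,cy)=(1.0000,0.0000)
member 2 (1-2): L=1.4759, (cx,cy)=(0.3754,-0.9269)
member 3 (1-3): L=1.1323, (cx,cy)=(0.9998,0.0221)
member 4 (2-3): L=1.5082, (cx,cy)=(0.3832,0.9236)
member 5 (2-4): L=1.0470, (cx,cy)=(1.0000,0.0000)
member 6 (3-4): L=1.4698, (cx,cy)=(0.3191,-0.9477)
member 7 (3-5): L=1.1116, (cx,cy)=(0.9986,0.0531)
member 8 (4-5): L=1.5872, (cx,cy)=(0.4039,0.9148)
solve A·x = −loads:
  F[0-1] = +309.1981 N (tension)
  F[0-2] = +666.5553 N (tension)
  F[1-2] = -294.7928 N (compression)
  F[1-3] = +244.7375 N (tension)
  F[2-3] = +1863.5815 N (tension)
  F[2-4] = +1098.9552 N (tension)
  F[3-4] = -3444.0960 N (compression)
  F[3-5] = -0.0000 N (compression)
  F[4-5] = +0.0000 N (tension)
  Rx@0 = -800.5800 N
  Ry@0 = -278.6411 N
  Ry@4 = +3264.0611 N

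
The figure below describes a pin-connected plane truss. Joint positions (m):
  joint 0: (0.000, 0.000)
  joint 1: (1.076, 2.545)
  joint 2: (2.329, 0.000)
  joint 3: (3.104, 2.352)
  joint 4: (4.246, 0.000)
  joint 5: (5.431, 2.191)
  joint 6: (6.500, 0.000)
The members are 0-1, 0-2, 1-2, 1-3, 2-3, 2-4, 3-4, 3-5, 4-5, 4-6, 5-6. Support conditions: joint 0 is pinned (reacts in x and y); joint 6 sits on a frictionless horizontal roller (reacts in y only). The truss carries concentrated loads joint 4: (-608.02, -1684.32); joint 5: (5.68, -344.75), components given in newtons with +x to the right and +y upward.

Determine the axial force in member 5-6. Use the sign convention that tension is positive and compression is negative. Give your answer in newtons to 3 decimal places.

N=7 nodes, M=11 members, R=3 reactions → 2N=14, M+R=14
member 0 (0-1): L=2.7631, (cx,cy)=(0.3894,0.9211)
member 1 (0-2): L=2.3290, (cx,cy)=(1.0000,0.0000)
member 2 (1-2): L=2.8367, (cx,cy)=(0.4417,-0.8972)
member 3 (1-3): L=2.0372, (cx,cy)=(0.9955,-0.0947)
member 4 (2-3): L=2.4764, (cx,cy)=(0.3130,0.9498)
member 5 (2-4): L=1.9170, (cx,cy)=(1.0000,0.0000)
member 6 (3-4): L=2.6146, (cx,cy)=(0.4368,-0.8996)
member 7 (3-5): L=2.3326, (cx,cy)=(0.9976,-0.0690)
member 8 (4-5): L=2.4909, (cx,cy)=(0.4757,0.8796)
member 9 (4-6): L=2.2540, (cx,cy)=(1.0000,0.0000)
member 10 (5-6): L=2.4379, (cx,cy)=(0.4385,-0.8987)
solve A·x = −loads:
  F[0-1] = -693.6056 N (compression)
  F[0-2] = -332.2391 N (compression)
  F[1-2] = +777.1491 N (tension)
  F[1-3] = -616.1436 N (compression)
  F[2-3] = -734.1025 N (compression)
  F[2-4] = +240.7733 N (tension)
  F[3-4] = +801.9650 N (tension)
  F[3-5] = -1196.2486 N (compression)
  F[4-5] = +1094.7082 N (tension)
  F[4-6] = +678.2935 N (tension)
  F[5-6] = -1546.8623 N (compression)
  Rx@0 = +602.3400 N
  Ry@0 = +638.8539 N
  Ry@6 = +1390.2161 N

-1546.862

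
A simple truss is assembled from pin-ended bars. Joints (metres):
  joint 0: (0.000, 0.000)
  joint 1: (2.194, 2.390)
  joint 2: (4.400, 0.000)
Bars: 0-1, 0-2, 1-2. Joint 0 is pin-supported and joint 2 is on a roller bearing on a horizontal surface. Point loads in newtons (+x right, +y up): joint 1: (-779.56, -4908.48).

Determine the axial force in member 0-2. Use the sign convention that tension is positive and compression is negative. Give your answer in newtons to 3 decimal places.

N=3 nodes, M=3 members, R=3 reactions → 2N=6, M+R=6
member 0 (0-1): L=3.2443, (cx,cy)=(0.6763,0.7367)
member 1 (0-2): L=4.4000, (cx,cy)=(1.0000,0.0000)
member 2 (1-2): L=3.2525, (cx,cy)=(0.6783,-0.7348)
solve A·x = −loads:
  F[0-1] = -3915.4370 N (compression)
  F[0-2] = +1868.2732 N (tension)
  F[1-2] = -2754.5310 N (compression)
  Rx@0 = +779.5600 N
  Ry@0 = +2884.3762 N
  Ry@2 = +2024.1038 N

1868.273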